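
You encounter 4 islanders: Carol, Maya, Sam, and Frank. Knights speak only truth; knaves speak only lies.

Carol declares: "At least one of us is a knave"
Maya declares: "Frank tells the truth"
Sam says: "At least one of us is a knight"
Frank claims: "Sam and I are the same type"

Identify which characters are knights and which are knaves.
Carol is a knight.
Maya is a knave.
Sam is a knight.
Frank is a knave.

Verification:
- Carol (knight) says "At least one of us is a knave" - this is TRUE because Maya and Frank are knaves.
- Maya (knave) says "Frank tells the truth" - this is FALSE (a lie) because Frank is a knave.
- Sam (knight) says "At least one of us is a knight" - this is TRUE because Carol and Sam are knights.
- Frank (knave) says "Sam and I are the same type" - this is FALSE (a lie) because Frank is a knave and Sam is a knight.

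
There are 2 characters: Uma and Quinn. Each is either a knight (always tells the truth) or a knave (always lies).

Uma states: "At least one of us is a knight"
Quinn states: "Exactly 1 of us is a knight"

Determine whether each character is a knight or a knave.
Uma is a knave.
Quinn is a knave.

Verification:
- Uma (knave) says "At least one of us is a knight" - this is FALSE (a lie) because no one is a knight.
- Quinn (knave) says "Exactly 1 of us is a knight" - this is FALSE (a lie) because there are 0 knights.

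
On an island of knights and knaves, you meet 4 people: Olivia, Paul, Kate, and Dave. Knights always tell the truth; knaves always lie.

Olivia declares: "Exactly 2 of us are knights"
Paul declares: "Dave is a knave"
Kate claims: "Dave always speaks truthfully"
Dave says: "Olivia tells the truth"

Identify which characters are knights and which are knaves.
Olivia is a knave.
Paul is a knight.
Kate is a knave.
Dave is a knave.

Verification:
- Olivia (knave) says "Exactly 2 of us are knights" - this is FALSE (a lie) because there are 1 knights.
- Paul (knight) says "Dave is a knave" - this is TRUE because Dave is a knave.
- Kate (knave) says "Dave always speaks truthfully" - this is FALSE (a lie) because Dave is a knave.
- Dave (knave) says "Olivia tells the truth" - this is FALSE (a lie) because Olivia is a knave.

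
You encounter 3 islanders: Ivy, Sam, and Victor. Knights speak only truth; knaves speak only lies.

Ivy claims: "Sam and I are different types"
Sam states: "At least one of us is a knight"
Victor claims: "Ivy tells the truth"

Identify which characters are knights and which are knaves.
Ivy is a knave.
Sam is a knave.
Victor is a knave.

Verification:
- Ivy (knave) says "Sam and I are different types" - this is FALSE (a lie) because Ivy is a knave and Sam is a knave.
- Sam (knave) says "At least one of us is a knight" - this is FALSE (a lie) because no one is a knight.
- Victor (knave) says "Ivy tells the truth" - this is FALSE (a lie) because Ivy is a knave.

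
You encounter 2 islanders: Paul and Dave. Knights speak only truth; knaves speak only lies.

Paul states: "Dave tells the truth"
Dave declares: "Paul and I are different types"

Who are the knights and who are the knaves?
Paul is a knave.
Dave is a knave.

Verification:
- Paul (knave) says "Dave tells the truth" - this is FALSE (a lie) because Dave is a knave.
- Dave (knave) says "Paul and I are different types" - this is FALSE (a lie) because Dave is a knave and Paul is a knave.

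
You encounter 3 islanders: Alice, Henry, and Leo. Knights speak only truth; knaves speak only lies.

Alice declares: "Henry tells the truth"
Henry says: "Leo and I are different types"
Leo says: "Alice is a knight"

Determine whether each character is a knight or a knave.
Alice is a knave.
Henry is a knave.
Leo is a knave.

Verification:
- Alice (knave) says "Henry tells the truth" - this is FALSE (a lie) because Henry is a knave.
- Henry (knave) says "Leo and I are different types" - this is FALSE (a lie) because Henry is a knave and Leo is a knave.
- Leo (knave) says "Alice is a knight" - this is FALSE (a lie) because Alice is a knave.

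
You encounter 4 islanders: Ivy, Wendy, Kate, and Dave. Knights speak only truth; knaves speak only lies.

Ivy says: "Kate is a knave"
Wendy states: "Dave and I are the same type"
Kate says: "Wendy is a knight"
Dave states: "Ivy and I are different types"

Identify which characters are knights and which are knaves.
Ivy is a knave.
Wendy is a knight.
Kate is a knight.
Dave is a knight.

Verification:
- Ivy (knave) says "Kate is a knave" - this is FALSE (a lie) because Kate is a knight.
- Wendy (knight) says "Dave and I are the same type" - this is TRUE because Wendy is a knight and Dave is a knight.
- Kate (knight) says "Wendy is a knight" - this is TRUE because Wendy is a knight.
- Dave (knight) says "Ivy and I are different types" - this is TRUE because Dave is a knight and Ivy is a knave.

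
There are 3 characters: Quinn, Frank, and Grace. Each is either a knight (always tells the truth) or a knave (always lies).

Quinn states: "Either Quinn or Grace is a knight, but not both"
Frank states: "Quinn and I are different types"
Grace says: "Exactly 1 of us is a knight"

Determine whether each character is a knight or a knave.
Quinn is a knave.
Frank is a knave.
Grace is a knave.

Verification:
- Quinn (knave) says "Either Quinn or Grace is a knight, but not both" - this is FALSE (a lie) because Quinn is a knave and Grace is a knave.
- Frank (knave) says "Quinn and I are different types" - this is FALSE (a lie) because Frank is a knave and Quinn is a knave.
- Grace (knave) says "Exactly 1 of us is a knight" - this is FALSE (a lie) because there are 0 knights.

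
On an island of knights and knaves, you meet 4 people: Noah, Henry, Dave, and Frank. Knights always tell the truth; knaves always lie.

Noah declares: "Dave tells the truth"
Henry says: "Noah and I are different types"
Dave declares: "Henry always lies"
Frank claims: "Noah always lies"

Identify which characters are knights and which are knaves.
Noah is a knave.
Henry is a knight.
Dave is a knave.
Frank is a knight.

Verification:
- Noah (knave) says "Dave tells the truth" - this is FALSE (a lie) because Dave is a knave.
- Henry (knight) says "Noah and I are different types" - this is TRUE because Henry is a knight and Noah is a knave.
- Dave (knave) says "Henry always lies" - this is FALSE (a lie) because Henry is a knight.
- Frank (knight) says "Noah always lies" - this is TRUE because Noah is a knave.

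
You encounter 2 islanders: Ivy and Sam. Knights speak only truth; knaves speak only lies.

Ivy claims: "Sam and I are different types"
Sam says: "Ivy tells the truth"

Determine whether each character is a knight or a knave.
Ivy is a knave.
Sam is a knave.

Verification:
- Ivy (knave) says "Sam and I are different types" - this is FALSE (a lie) because Ivy is a knave and Sam is a knave.
- Sam (knave) says "Ivy tells the truth" - this is FALSE (a lie) because Ivy is a knave.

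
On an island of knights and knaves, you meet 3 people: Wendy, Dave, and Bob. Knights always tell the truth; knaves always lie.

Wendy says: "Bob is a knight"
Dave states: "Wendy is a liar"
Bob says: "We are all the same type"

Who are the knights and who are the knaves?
Wendy is a knave.
Dave is a knight.
Bob is a knave.

Verification:
- Wendy (knave) says "Bob is a knight" - this is FALSE (a lie) because Bob is a knave.
- Dave (knight) says "Wendy is a liar" - this is TRUE because Wendy is a knave.
- Bob (knave) says "We are all the same type" - this is FALSE (a lie) because Dave is a knight and Wendy and Bob are knaves.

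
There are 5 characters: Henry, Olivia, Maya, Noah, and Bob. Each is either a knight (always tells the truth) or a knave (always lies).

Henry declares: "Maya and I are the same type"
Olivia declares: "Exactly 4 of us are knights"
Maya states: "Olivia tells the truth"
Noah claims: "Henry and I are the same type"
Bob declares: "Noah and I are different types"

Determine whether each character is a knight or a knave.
Henry is a knight.
Olivia is a knight.
Maya is a knight.
Noah is a knave.
Bob is a knight.

Verification:
- Henry (knight) says "Maya and I are the same type" - this is TRUE because Henry is a knight and Maya is a knight.
- Olivia (knight) says "Exactly 4 of us are knights" - this is TRUE because there are 4 knights.
- Maya (knight) says "Olivia tells the truth" - this is TRUE because Olivia is a knight.
- Noah (knave) says "Henry and I are the same type" - this is FALSE (a lie) because Noah is a knave and Henry is a knight.
- Bob (knight) says "Noah and I are different types" - this is TRUE because Bob is a knight and Noah is a knave.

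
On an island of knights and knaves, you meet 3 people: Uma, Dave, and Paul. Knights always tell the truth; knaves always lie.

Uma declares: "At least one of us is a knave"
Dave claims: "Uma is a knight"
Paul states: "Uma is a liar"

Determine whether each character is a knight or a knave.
Uma is a knight.
Dave is a knight.
Paul is a knave.

Verification:
- Uma (knight) says "At least one of us is a knave" - this is TRUE because Paul is a knave.
- Dave (knight) says "Uma is a knight" - this is TRUE because Uma is a knight.
- Paul (knave) says "Uma is a liar" - this is FALSE (a lie) because Uma is a knight.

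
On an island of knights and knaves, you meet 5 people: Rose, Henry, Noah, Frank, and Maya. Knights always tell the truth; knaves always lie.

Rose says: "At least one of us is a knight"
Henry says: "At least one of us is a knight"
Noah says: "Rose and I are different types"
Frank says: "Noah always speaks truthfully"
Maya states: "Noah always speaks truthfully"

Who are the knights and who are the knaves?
Rose is a knave.
Henry is a knave.
Noah is a knave.
Frank is a knave.
Maya is a knave.

Verification:
- Rose (knave) says "At least one of us is a knight" - this is FALSE (a lie) because no one is a knight.
- Henry (knave) says "At least one of us is a knight" - this is FALSE (a lie) because no one is a knight.
- Noah (knave) says "Rose and I are different types" - this is FALSE (a lie) because Noah is a knave and Rose is a knave.
- Frank (knave) says "Noah always speaks truthfully" - this is FALSE (a lie) because Noah is a knave.
- Maya (knave) says "Noah always speaks truthfully" - this is FALSE (a lie) because Noah is a knave.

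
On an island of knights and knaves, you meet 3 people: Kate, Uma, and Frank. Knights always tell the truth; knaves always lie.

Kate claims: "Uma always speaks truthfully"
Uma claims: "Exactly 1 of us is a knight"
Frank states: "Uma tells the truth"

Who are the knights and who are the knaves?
Kate is a knave.
Uma is a knave.
Frank is a knave.

Verification:
- Kate (knave) says "Uma always speaks truthfully" - this is FALSE (a lie) because Uma is a knave.
- Uma (knave) says "Exactly 1 of us is a knight" - this is FALSE (a lie) because there are 0 knights.
- Frank (knave) says "Uma tells the truth" - this is FALSE (a lie) because Uma is a knave.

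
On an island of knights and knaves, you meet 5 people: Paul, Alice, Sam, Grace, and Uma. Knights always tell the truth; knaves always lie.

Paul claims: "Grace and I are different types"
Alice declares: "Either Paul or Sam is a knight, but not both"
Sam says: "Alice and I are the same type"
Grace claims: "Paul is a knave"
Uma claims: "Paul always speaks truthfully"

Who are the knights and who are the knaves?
Paul is a knight.
Alice is a knight.
Sam is a knave.
Grace is a knave.
Uma is a knight.

Verification:
- Paul (knight) says "Grace and I are different types" - this is TRUE because Paul is a knight and Grace is a knave.
- Alice (knight) says "Either Paul or Sam is a knight, but not both" - this is TRUE because Paul is a knight and Sam is a knave.
- Sam (knave) says "Alice and I are the same type" - this is FALSE (a lie) because Sam is a knave and Alice is a knight.
- Grace (knave) says "Paul is a knave" - this is FALSE (a lie) because Paul is a knight.
- Uma (knight) says "Paul always speaks truthfully" - this is TRUE because Paul is a knight.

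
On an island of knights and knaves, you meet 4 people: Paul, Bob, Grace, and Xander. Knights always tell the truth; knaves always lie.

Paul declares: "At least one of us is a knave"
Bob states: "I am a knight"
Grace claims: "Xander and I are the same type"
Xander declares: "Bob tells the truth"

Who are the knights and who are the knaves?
Paul is a knight.
Bob is a knight.
Grace is a knave.
Xander is a knight.

Verification:
- Paul (knight) says "At least one of us is a knave" - this is TRUE because Grace is a knave.
- Bob (knight) says "I am a knight" - this is TRUE because Bob is a knight.
- Grace (knave) says "Xander and I are the same type" - this is FALSE (a lie) because Grace is a knave and Xander is a knight.
- Xander (knight) says "Bob tells the truth" - this is TRUE because Bob is a knight.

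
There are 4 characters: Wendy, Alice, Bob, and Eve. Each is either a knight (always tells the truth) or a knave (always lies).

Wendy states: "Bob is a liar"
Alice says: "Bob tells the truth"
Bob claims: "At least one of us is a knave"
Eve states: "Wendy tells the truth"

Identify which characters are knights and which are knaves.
Wendy is a knave.
Alice is a knight.
Bob is a knight.
Eve is a knave.

Verification:
- Wendy (knave) says "Bob is a liar" - this is FALSE (a lie) because Bob is a knight.
- Alice (knight) says "Bob tells the truth" - this is TRUE because Bob is a knight.
- Bob (knight) says "At least one of us is a knave" - this is TRUE because Wendy and Eve are knaves.
- Eve (knave) says "Wendy tells the truth" - this is FALSE (a lie) because Wendy is a knave.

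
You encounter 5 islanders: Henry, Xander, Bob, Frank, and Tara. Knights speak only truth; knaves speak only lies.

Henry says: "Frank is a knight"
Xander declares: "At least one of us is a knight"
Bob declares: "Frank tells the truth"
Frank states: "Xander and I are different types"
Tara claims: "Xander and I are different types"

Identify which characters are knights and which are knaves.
Henry is a knave.
Xander is a knave.
Bob is a knave.
Frank is a knave.
Tara is a knave.

Verification:
- Henry (knave) says "Frank is a knight" - this is FALSE (a lie) because Frank is a knave.
- Xander (knave) says "At least one of us is a knight" - this is FALSE (a lie) because no one is a knight.
- Bob (knave) says "Frank tells the truth" - this is FALSE (a lie) because Frank is a knave.
- Frank (knave) says "Xander and I are different types" - this is FALSE (a lie) because Frank is a knave and Xander is a knave.
- Tara (knave) says "Xander and I are different types" - this is FALSE (a lie) because Tara is a knave and Xander is a knave.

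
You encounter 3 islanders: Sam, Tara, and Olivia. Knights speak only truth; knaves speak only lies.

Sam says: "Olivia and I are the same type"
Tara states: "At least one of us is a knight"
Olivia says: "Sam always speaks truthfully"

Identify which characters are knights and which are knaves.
Sam is a knight.
Tara is a knight.
Olivia is a knight.

Verification:
- Sam (knight) says "Olivia and I are the same type" - this is TRUE because Sam is a knight and Olivia is a knight.
- Tara (knight) says "At least one of us is a knight" - this is TRUE because Sam, Tara, and Olivia are knights.
- Olivia (knight) says "Sam always speaks truthfully" - this is TRUE because Sam is a knight.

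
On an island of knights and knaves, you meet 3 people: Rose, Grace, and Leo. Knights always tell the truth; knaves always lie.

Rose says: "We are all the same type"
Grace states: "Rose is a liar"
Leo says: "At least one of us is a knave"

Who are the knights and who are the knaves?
Rose is a knave.
Grace is a knight.
Leo is a knight.

Verification:
- Rose (knave) says "We are all the same type" - this is FALSE (a lie) because Grace and Leo are knights and Rose is a knave.
- Grace (knight) says "Rose is a liar" - this is TRUE because Rose is a knave.
- Leo (knight) says "At least one of us is a knave" - this is TRUE because Rose is a knave.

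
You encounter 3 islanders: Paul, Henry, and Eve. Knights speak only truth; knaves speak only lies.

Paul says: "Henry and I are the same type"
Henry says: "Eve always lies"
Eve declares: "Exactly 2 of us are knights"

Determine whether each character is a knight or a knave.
Paul is a knave.
Henry is a knight.
Eve is a knave.

Verification:
- Paul (knave) says "Henry and I are the same type" - this is FALSE (a lie) because Paul is a knave and Henry is a knight.
- Henry (knight) says "Eve always lies" - this is TRUE because Eve is a knave.
- Eve (knave) says "Exactly 2 of us are knights" - this is FALSE (a lie) because there are 1 knights.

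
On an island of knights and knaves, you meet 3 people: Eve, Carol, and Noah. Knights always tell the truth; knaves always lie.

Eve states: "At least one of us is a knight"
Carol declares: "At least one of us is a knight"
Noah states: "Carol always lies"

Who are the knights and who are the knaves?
Eve is a knight.
Carol is a knight.
Noah is a knave.

Verification:
- Eve (knight) says "At least one of us is a knight" - this is TRUE because Eve and Carol are knights.
- Carol (knight) says "At least one of us is a knight" - this is TRUE because Eve and Carol are knights.
- Noah (knave) says "Carol always lies" - this is FALSE (a lie) because Carol is a knight.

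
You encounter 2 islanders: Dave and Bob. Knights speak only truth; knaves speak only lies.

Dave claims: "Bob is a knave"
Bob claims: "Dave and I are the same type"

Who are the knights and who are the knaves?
Dave is a knight.
Bob is a knave.

Verification:
- Dave (knight) says "Bob is a knave" - this is TRUE because Bob is a knave.
- Bob (knave) says "Dave and I are the same type" - this is FALSE (a lie) because Bob is a knave and Dave is a knight.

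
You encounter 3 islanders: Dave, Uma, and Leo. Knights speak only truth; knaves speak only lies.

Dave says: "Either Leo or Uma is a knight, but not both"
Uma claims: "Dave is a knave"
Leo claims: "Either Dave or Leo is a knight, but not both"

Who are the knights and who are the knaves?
Dave is a knave.
Uma is a knight.
Leo is a knight.

Verification:
- Dave (knave) says "Either Leo or Uma is a knight, but not both" - this is FALSE (a lie) because Leo is a knight and Uma is a knight.
- Uma (knight) says "Dave is a knave" - this is TRUE because Dave is a knave.
- Leo (knight) says "Either Dave or Leo is a knight, but not both" - this is TRUE because Dave is a knave and Leo is a knight.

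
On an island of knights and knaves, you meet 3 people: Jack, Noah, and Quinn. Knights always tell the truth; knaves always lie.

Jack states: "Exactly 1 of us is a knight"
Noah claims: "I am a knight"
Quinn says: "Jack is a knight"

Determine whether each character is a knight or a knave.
Jack is a knave.
Noah is a knave.
Quinn is a knave.

Verification:
- Jack (knave) says "Exactly 1 of us is a knight" - this is FALSE (a lie) because there are 0 knights.
- Noah (knave) says "I am a knight" - this is FALSE (a lie) because Noah is a knave.
- Quinn (knave) says "Jack is a knight" - this is FALSE (a lie) because Jack is a knave.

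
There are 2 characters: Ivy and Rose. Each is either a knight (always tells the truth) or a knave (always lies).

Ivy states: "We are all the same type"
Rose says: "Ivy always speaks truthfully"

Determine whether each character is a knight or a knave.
Ivy is a knight.
Rose is a knight.

Verification:
- Ivy (knight) says "We are all the same type" - this is TRUE because Ivy and Rose are knights.
- Rose (knight) says "Ivy always speaks truthfully" - this is TRUE because Ivy is a knight.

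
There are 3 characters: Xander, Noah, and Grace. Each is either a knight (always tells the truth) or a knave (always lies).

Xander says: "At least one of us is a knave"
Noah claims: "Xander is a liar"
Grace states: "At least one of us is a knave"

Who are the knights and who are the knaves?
Xander is a knight.
Noah is a knave.
Grace is a knight.

Verification:
- Xander (knight) says "At least one of us is a knave" - this is TRUE because Noah is a knave.
- Noah (knave) says "Xander is a liar" - this is FALSE (a lie) because Xander is a knight.
- Grace (knight) says "At least one of us is a knave" - this is TRUE because Noah is a knave.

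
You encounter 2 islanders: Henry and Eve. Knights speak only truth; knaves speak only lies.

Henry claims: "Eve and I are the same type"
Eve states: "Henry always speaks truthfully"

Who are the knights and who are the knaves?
Henry is a knight.
Eve is a knight.

Verification:
- Henry (knight) says "Eve and I are the same type" - this is TRUE because Henry is a knight and Eve is a knight.
- Eve (knight) says "Henry always speaks truthfully" - this is TRUE because Henry is a knight.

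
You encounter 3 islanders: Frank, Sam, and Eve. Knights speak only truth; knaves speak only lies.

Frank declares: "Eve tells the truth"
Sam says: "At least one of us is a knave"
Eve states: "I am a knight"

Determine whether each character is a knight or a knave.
Frank is a knave.
Sam is a knight.
Eve is a knave.

Verification:
- Frank (knave) says "Eve tells the truth" - this is FALSE (a lie) because Eve is a knave.
- Sam (knight) says "At least one of us is a knave" - this is TRUE because Frank and Eve are knaves.
- Eve (knave) says "I am a knight" - this is FALSE (a lie) because Eve is a knave.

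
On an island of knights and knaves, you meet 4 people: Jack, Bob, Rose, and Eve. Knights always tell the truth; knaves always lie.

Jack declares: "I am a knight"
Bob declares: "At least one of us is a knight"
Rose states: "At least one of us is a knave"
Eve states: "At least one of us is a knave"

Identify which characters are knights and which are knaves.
Jack is a knave.
Bob is a knight.
Rose is a knight.
Eve is a knight.

Verification:
- Jack (knave) says "I am a knight" - this is FALSE (a lie) because Jack is a knave.
- Bob (knight) says "At least one of us is a knight" - this is TRUE because Bob, Rose, and Eve are knights.
- Rose (knight) says "At least one of us is a knave" - this is TRUE because Jack is a knave.
- Eve (knight) says "At least one of us is a knave" - this is TRUE because Jack is a knave.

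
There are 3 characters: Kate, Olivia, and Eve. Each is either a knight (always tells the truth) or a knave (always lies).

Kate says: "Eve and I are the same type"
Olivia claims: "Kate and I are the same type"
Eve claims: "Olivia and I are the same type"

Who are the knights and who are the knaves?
Kate is a knight.
Olivia is a knight.
Eve is a knight.

Verification:
- Kate (knight) says "Eve and I are the same type" - this is TRUE because Kate is a knight and Eve is a knight.
- Olivia (knight) says "Kate and I are the same type" - this is TRUE because Olivia is a knight and Kate is a knight.
- Eve (knight) says "Olivia and I are the same type" - this is TRUE because Eve is a knight and Olivia is a knight.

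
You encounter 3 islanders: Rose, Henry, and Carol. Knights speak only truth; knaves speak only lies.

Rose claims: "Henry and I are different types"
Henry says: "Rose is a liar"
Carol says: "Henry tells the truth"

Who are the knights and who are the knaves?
Rose is a knight.
Henry is a knave.
Carol is a knave.

Verification:
- Rose (knight) says "Henry and I are different types" - this is TRUE because Rose is a knight and Henry is a knave.
- Henry (knave) says "Rose is a liar" - this is FALSE (a lie) because Rose is a knight.
- Carol (knave) says "Henry tells the truth" - this is FALSE (a lie) because Henry is a knave.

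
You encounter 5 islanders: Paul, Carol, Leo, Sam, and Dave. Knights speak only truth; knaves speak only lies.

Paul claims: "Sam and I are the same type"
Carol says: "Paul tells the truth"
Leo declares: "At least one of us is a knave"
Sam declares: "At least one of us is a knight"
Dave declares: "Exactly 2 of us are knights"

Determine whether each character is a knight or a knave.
Paul is a knight.
Carol is a knight.
Leo is a knight.
Sam is a knight.
Dave is a knave.

Verification:
- Paul (knight) says "Sam and I are the same type" - this is TRUE because Paul is a knight and Sam is a knight.
- Carol (knight) says "Paul tells the truth" - this is TRUE because Paul is a knight.
- Leo (knight) says "At least one of us is a knave" - this is TRUE because Dave is a knave.
- Sam (knight) says "At least one of us is a knight" - this is TRUE because Paul, Carol, Leo, and Sam are knights.
- Dave (knave) says "Exactly 2 of us are knights" - this is FALSE (a lie) because there are 4 knights.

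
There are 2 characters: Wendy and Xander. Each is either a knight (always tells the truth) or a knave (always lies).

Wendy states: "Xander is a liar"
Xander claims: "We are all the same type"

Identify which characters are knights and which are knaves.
Wendy is a knight.
Xander is a knave.

Verification:
- Wendy (knight) says "Xander is a liar" - this is TRUE because Xander is a knave.
- Xander (knave) says "We are all the same type" - this is FALSE (a lie) because Wendy is a knight and Xander is a knave.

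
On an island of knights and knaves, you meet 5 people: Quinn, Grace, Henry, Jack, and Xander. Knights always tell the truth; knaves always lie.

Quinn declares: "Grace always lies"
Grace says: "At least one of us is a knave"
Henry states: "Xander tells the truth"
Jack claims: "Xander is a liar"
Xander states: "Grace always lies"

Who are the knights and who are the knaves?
Quinn is a knave.
Grace is a knight.
Henry is a knave.
Jack is a knight.
Xander is a knave.

Verification:
- Quinn (knave) says "Grace always lies" - this is FALSE (a lie) because Grace is a knight.
- Grace (knight) says "At least one of us is a knave" - this is TRUE because Quinn, Henry, and Xander are knaves.
- Henry (knave) says "Xander tells the truth" - this is FALSE (a lie) because Xander is a knave.
- Jack (knight) says "Xander is a liar" - this is TRUE because Xander is a knave.
- Xander (knave) says "Grace always lies" - this is FALSE (a lie) because Grace is a knight.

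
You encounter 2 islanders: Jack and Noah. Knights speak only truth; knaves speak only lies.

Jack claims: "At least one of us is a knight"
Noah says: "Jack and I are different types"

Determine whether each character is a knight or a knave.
Jack is a knave.
Noah is a knave.

Verification:
- Jack (knave) says "At least one of us is a knight" - this is FALSE (a lie) because no one is a knight.
- Noah (knave) says "Jack and I are different types" - this is FALSE (a lie) because Noah is a knave and Jack is a knave.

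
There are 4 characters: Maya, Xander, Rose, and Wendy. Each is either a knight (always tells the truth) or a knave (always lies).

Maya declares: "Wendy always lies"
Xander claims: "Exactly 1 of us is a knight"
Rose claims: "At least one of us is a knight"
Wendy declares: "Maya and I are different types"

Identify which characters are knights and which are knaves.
Maya is a knave.
Xander is a knave.
Rose is a knight.
Wendy is a knight.

Verification:
- Maya (knave) says "Wendy always lies" - this is FALSE (a lie) because Wendy is a knight.
- Xander (knave) says "Exactly 1 of us is a knight" - this is FALSE (a lie) because there are 2 knights.
- Rose (knight) says "At least one of us is a knight" - this is TRUE because Rose and Wendy are knights.
- Wendy (knight) says "Maya and I are different types" - this is TRUE because Wendy is a knight and Maya is a knave.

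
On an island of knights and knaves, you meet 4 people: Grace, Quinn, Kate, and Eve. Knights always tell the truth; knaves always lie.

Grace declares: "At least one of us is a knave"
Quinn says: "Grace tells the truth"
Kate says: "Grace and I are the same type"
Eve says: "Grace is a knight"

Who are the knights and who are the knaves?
Grace is a knight.
Quinn is a knight.
Kate is a knave.
Eve is a knight.

Verification:
- Grace (knight) says "At least one of us is a knave" - this is TRUE because Kate is a knave.
- Quinn (knight) says "Grace tells the truth" - this is TRUE because Grace is a knight.
- Kate (knave) says "Grace and I are the same type" - this is FALSE (a lie) because Kate is a knave and Grace is a knight.
- Eve (knight) says "Grace is a knight" - this is TRUE because Grace is a knight.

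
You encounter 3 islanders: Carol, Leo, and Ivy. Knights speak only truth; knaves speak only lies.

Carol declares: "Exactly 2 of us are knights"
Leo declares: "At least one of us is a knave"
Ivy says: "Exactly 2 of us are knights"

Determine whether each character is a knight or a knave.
Carol is a knave.
Leo is a knight.
Ivy is a knave.

Verification:
- Carol (knave) says "Exactly 2 of us are knights" - this is FALSE (a lie) because there are 1 knights.
- Leo (knight) says "At least one of us is a knave" - this is TRUE because Carol and Ivy are knaves.
- Ivy (knave) says "Exactly 2 of us are knights" - this is FALSE (a lie) because there are 1 knights.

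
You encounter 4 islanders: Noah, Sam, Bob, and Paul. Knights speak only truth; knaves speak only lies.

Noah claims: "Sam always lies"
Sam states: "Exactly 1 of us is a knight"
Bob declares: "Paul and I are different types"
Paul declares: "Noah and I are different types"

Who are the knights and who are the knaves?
Noah is a knave.
Sam is a knight.
Bob is a knave.
Paul is a knave.

Verification:
- Noah (knave) says "Sam always lies" - this is FALSE (a lie) because Sam is a knight.
- Sam (knight) says "Exactly 1 of us is a knight" - this is TRUE because there are 1 knights.
- Bob (knave) says "Paul and I are different types" - this is FALSE (a lie) because Bob is a knave and Paul is a knave.
- Paul (knave) says "Noah and I are different types" - this is FALSE (a lie) because Paul is a knave and Noah is a knave.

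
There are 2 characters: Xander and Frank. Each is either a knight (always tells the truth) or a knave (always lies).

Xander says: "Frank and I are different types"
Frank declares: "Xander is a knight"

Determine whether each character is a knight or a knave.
Xander is a knave.
Frank is a knave.

Verification:
- Xander (knave) says "Frank and I are different types" - this is FALSE (a lie) because Xander is a knave and Frank is a knave.
- Frank (knave) says "Xander is a knight" - this is FALSE (a lie) because Xander is a knave.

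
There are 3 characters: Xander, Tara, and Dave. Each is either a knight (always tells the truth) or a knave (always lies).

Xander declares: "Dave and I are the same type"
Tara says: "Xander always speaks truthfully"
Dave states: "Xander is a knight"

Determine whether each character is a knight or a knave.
Xander is a knight.
Tara is a knight.
Dave is a knight.

Verification:
- Xander (knight) says "Dave and I are the same type" - this is TRUE because Xander is a knight and Dave is a knight.
- Tara (knight) says "Xander always speaks truthfully" - this is TRUE because Xander is a knight.
- Dave (knight) says "Xander is a knight" - this is TRUE because Xander is a knight.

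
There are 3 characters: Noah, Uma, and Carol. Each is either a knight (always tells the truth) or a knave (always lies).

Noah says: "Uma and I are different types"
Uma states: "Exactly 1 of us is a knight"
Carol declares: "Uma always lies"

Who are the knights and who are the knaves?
Noah is a knight.
Uma is a knave.
Carol is a knight.

Verification:
- Noah (knight) says "Uma and I are different types" - this is TRUE because Noah is a knight and Uma is a knave.
- Uma (knave) says "Exactly 1 of us is a knight" - this is FALSE (a lie) because there are 2 knights.
- Carol (knight) says "Uma always lies" - this is TRUE because Uma is a knave.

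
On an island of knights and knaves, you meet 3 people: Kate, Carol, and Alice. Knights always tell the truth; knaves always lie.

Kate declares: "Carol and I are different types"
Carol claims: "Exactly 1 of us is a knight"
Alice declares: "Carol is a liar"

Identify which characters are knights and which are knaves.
Kate is a knight.
Carol is a knave.
Alice is a knight.

Verification:
- Kate (knight) says "Carol and I are different types" - this is TRUE because Kate is a knight and Carol is a knave.
- Carol (knave) says "Exactly 1 of us is a knight" - this is FALSE (a lie) because there are 2 knights.
- Alice (knight) says "Carol is a liar" - this is TRUE because Carol is a knave.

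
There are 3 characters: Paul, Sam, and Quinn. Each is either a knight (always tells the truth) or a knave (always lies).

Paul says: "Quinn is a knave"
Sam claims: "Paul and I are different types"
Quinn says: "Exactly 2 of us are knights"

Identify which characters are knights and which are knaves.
Paul is a knave.
Sam is a knight.
Quinn is a knight.

Verification:
- Paul (knave) says "Quinn is a knave" - this is FALSE (a lie) because Quinn is a knight.
- Sam (knight) says "Paul and I are different types" - this is TRUE because Sam is a knight and Paul is a knave.
- Quinn (knight) says "Exactly 2 of us are knights" - this is TRUE because there are 2 knights.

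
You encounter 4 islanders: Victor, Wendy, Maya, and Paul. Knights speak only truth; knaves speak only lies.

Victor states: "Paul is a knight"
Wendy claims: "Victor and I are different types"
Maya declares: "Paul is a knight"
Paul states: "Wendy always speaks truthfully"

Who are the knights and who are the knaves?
Victor is a knave.
Wendy is a knave.
Maya is a knave.
Paul is a knave.

Verification:
- Victor (knave) says "Paul is a knight" - this is FALSE (a lie) because Paul is a knave.
- Wendy (knave) says "Victor and I are different types" - this is FALSE (a lie) because Wendy is a knave and Victor is a knave.
- Maya (knave) says "Paul is a knight" - this is FALSE (a lie) because Paul is a knave.
- Paul (knave) says "Wendy always speaks truthfully" - this is FALSE (a lie) because Wendy is a knave.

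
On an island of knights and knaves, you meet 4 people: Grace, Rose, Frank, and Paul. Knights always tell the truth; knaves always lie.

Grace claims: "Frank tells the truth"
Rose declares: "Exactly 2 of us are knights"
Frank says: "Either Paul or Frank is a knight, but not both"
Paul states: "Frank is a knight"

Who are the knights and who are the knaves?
Grace is a knave.
Rose is a knave.
Frank is a knave.
Paul is a knave.

Verification:
- Grace (knave) says "Frank tells the truth" - this is FALSE (a lie) because Frank is a knave.
- Rose (knave) says "Exactly 2 of us are knights" - this is FALSE (a lie) because there are 0 knights.
- Frank (knave) says "Either Paul or Frank is a knight, but not both" - this is FALSE (a lie) because Paul is a knave and Frank is a knave.
- Paul (knave) says "Frank is a knight" - this is FALSE (a lie) because Frank is a knave.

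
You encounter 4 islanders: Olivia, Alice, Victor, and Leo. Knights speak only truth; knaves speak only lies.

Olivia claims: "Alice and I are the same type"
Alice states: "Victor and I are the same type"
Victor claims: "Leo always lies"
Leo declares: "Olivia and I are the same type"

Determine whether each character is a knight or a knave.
Olivia is a knight.
Alice is a knight.
Victor is a knight.
Leo is a knave.

Verification:
- Olivia (knight) says "Alice and I are the same type" - this is TRUE because Olivia is a knight and Alice is a knight.
- Alice (knight) says "Victor and I are the same type" - this is TRUE because Alice is a knight and Victor is a knight.
- Victor (knight) says "Leo always lies" - this is TRUE because Leo is a knave.
- Leo (knave) says "Olivia and I are the same type" - this is FALSE (a lie) because Leo is a knave and Olivia is a knight.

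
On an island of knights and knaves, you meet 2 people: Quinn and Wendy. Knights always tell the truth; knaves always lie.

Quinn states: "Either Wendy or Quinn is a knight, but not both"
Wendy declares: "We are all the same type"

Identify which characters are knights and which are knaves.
Quinn is a knight.
Wendy is a knave.

Verification:
- Quinn (knight) says "Either Wendy or Quinn is a knight, but not both" - this is TRUE because Wendy is a knave and Quinn is a knight.
- Wendy (knave) says "We are all the same type" - this is FALSE (a lie) because Quinn is a knight and Wendy is a knave.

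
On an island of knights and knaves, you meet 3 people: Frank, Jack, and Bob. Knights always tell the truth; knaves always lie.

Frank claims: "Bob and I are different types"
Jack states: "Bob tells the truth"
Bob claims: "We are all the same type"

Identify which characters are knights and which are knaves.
Frank is a knight.
Jack is a knave.
Bob is a knave.

Verification:
- Frank (knight) says "Bob and I are different types" - this is TRUE because Frank is a knight and Bob is a knave.
- Jack (knave) says "Bob tells the truth" - this is FALSE (a lie) because Bob is a knave.
- Bob (knave) says "We are all the same type" - this is FALSE (a lie) because Frank is a knight and Jack and Bob are knaves.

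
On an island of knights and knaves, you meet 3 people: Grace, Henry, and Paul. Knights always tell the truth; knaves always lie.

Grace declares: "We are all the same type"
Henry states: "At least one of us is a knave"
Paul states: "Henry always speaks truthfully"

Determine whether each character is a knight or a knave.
Grace is a knave.
Henry is a knight.
Paul is a knight.

Verification:
- Grace (knave) says "We are all the same type" - this is FALSE (a lie) because Henry and Paul are knights and Grace is a knave.
- Henry (knight) says "At least one of us is a knave" - this is TRUE because Grace is a knave.
- Paul (knight) says "Henry always speaks truthfully" - this is TRUE because Henry is a knight.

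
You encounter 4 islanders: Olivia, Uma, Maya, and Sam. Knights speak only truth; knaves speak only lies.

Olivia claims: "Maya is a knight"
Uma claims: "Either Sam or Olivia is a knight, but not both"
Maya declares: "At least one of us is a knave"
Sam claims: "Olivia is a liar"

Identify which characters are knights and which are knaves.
Olivia is a knight.
Uma is a knight.
Maya is a knight.
Sam is a knave.

Verification:
- Olivia (knight) says "Maya is a knight" - this is TRUE because Maya is a knight.
- Uma (knight) says "Either Sam or Olivia is a knight, but not both" - this is TRUE because Sam is a knave and Olivia is a knight.
- Maya (knight) says "At least one of us is a knave" - this is TRUE because Sam is a knave.
- Sam (knave) says "Olivia is a liar" - this is FALSE (a lie) because Olivia is a knight.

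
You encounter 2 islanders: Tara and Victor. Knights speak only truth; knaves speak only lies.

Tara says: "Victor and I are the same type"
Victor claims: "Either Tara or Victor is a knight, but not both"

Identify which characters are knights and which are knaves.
Tara is a knave.
Victor is a knight.

Verification:
- Tara (knave) says "Victor and I are the same type" - this is FALSE (a lie) because Tara is a knave and Victor is a knight.
- Victor (knight) says "Either Tara or Victor is a knight, but not both" - this is TRUE because Tara is a knave and Victor is a knight.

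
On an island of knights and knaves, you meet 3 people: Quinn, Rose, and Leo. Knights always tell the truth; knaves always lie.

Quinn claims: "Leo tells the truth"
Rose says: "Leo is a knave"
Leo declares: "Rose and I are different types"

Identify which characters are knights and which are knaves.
Quinn is a knight.
Rose is a knave.
Leo is a knight.

Verification:
- Quinn (knight) says "Leo tells the truth" - this is TRUE because Leo is a knight.
- Rose (knave) says "Leo is a knave" - this is FALSE (a lie) because Leo is a knight.
- Leo (knight) says "Rose and I are different types" - this is TRUE because Leo is a knight and Rose is a knave.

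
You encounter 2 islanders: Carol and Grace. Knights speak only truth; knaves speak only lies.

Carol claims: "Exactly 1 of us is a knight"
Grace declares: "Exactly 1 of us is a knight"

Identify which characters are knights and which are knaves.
Carol is a knave.
Grace is a knave.

Verification:
- Carol (knave) says "Exactly 1 of us is a knight" - this is FALSE (a lie) because there are 0 knights.
- Grace (knave) says "Exactly 1 of us is a knight" - this is FALSE (a lie) because there are 0 knights.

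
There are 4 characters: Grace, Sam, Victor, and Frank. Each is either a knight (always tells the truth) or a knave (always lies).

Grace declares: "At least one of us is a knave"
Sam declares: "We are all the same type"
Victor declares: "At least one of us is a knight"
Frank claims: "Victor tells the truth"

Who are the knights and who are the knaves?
Grace is a knight.
Sam is a knave.
Victor is a knight.
Frank is a knight.

Verification:
- Grace (knight) says "At least one of us is a knave" - this is TRUE because Sam is a knave.
- Sam (knave) says "We are all the same type" - this is FALSE (a lie) because Grace, Victor, and Frank are knights and Sam is a knave.
- Victor (knight) says "At least one of us is a knight" - this is TRUE because Grace, Victor, and Frank are knights.
- Frank (knight) says "Victor tells the truth" - this is TRUE because Victor is a knight.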